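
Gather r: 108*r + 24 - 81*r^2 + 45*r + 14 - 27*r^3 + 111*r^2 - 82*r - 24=-27*r^3 + 30*r^2 + 71*r + 14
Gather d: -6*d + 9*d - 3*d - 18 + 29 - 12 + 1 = 0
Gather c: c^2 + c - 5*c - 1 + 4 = c^2 - 4*c + 3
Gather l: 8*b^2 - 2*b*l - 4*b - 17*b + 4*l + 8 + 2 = 8*b^2 - 21*b + l*(4 - 2*b) + 10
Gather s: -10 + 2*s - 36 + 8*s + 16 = 10*s - 30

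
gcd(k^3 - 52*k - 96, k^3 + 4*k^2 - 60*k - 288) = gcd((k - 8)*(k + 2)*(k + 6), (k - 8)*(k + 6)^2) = k^2 - 2*k - 48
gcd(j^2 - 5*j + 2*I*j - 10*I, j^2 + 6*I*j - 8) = j + 2*I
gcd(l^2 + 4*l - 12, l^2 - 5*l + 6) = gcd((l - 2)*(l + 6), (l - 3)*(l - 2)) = l - 2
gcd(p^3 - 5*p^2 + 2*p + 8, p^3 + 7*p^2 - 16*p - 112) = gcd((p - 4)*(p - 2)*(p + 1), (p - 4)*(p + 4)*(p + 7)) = p - 4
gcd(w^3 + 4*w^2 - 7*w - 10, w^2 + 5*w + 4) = w + 1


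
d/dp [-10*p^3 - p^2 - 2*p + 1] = -30*p^2 - 2*p - 2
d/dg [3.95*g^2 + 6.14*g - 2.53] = 7.9*g + 6.14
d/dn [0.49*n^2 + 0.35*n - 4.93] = 0.98*n + 0.35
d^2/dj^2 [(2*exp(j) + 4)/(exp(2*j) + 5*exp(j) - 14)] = 2*(exp(4*j) + 3*exp(3*j) + 114*exp(2*j) + 232*exp(j) + 336)*exp(j)/(exp(6*j) + 15*exp(5*j) + 33*exp(4*j) - 295*exp(3*j) - 462*exp(2*j) + 2940*exp(j) - 2744)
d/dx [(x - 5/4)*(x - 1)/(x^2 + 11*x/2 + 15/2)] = (31*x^2 + 50*x - 95)/(4*x^4 + 44*x^3 + 181*x^2 + 330*x + 225)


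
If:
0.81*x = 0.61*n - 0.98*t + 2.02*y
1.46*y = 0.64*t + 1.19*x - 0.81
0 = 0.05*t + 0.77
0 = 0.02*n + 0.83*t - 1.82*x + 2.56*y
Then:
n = -181.13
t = -15.40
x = 131.70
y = 100.03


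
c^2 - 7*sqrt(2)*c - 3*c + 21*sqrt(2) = (c - 3)*(c - 7*sqrt(2))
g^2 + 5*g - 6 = (g - 1)*(g + 6)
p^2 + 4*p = p*(p + 4)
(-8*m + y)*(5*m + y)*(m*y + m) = -40*m^3*y - 40*m^3 - 3*m^2*y^2 - 3*m^2*y + m*y^3 + m*y^2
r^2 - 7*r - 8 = (r - 8)*(r + 1)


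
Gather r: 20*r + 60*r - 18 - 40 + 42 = 80*r - 16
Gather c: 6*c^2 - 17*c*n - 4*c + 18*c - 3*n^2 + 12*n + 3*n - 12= 6*c^2 + c*(14 - 17*n) - 3*n^2 + 15*n - 12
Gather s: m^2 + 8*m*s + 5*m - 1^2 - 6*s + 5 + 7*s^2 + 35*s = m^2 + 5*m + 7*s^2 + s*(8*m + 29) + 4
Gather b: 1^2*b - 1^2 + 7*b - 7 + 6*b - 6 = 14*b - 14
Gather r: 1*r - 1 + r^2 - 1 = r^2 + r - 2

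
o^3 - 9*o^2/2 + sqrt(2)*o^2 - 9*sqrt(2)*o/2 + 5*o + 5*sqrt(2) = (o - 5/2)*(o - 2)*(o + sqrt(2))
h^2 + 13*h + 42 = (h + 6)*(h + 7)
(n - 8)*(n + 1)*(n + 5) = n^3 - 2*n^2 - 43*n - 40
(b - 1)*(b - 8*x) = b^2 - 8*b*x - b + 8*x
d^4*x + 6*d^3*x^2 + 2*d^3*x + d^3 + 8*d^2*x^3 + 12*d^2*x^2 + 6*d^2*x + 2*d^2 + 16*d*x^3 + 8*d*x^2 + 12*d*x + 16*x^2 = (d + 2)*(d + 2*x)*(d + 4*x)*(d*x + 1)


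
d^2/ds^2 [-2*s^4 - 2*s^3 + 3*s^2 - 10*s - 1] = -24*s^2 - 12*s + 6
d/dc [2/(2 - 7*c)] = 14/(7*c - 2)^2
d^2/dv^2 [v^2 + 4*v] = 2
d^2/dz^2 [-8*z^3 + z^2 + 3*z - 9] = 2 - 48*z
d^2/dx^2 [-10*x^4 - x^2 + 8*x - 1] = -120*x^2 - 2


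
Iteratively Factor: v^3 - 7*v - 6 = (v + 1)*(v^2 - v - 6) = (v - 3)*(v + 1)*(v + 2)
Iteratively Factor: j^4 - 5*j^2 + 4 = (j - 1)*(j^3 + j^2 - 4*j - 4) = (j - 1)*(j + 2)*(j^2 - j - 2) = (j - 1)*(j + 1)*(j + 2)*(j - 2)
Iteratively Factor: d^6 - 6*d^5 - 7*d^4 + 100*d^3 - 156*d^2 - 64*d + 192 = (d + 4)*(d^5 - 10*d^4 + 33*d^3 - 32*d^2 - 28*d + 48) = (d - 2)*(d + 4)*(d^4 - 8*d^3 + 17*d^2 + 2*d - 24) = (d - 4)*(d - 2)*(d + 4)*(d^3 - 4*d^2 + d + 6) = (d - 4)*(d - 2)*(d + 1)*(d + 4)*(d^2 - 5*d + 6) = (d - 4)*(d - 3)*(d - 2)*(d + 1)*(d + 4)*(d - 2)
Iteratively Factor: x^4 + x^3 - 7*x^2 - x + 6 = (x + 3)*(x^3 - 2*x^2 - x + 2) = (x - 1)*(x + 3)*(x^2 - x - 2) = (x - 1)*(x + 1)*(x + 3)*(x - 2)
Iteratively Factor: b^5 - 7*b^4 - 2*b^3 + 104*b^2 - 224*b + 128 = (b - 4)*(b^4 - 3*b^3 - 14*b^2 + 48*b - 32) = (b - 4)*(b - 2)*(b^3 - b^2 - 16*b + 16) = (b - 4)*(b - 2)*(b + 4)*(b^2 - 5*b + 4) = (b - 4)*(b - 2)*(b - 1)*(b + 4)*(b - 4)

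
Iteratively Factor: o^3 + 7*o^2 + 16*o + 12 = (o + 2)*(o^2 + 5*o + 6) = (o + 2)^2*(o + 3)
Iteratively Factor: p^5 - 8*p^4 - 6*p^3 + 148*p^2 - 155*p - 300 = (p + 1)*(p^4 - 9*p^3 + 3*p^2 + 145*p - 300) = (p - 5)*(p + 1)*(p^3 - 4*p^2 - 17*p + 60) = (p - 5)^2*(p + 1)*(p^2 + p - 12) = (p - 5)^2*(p + 1)*(p + 4)*(p - 3)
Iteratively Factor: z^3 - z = (z - 1)*(z^2 + z) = (z - 1)*(z + 1)*(z)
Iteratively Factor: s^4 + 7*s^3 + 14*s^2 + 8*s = (s + 2)*(s^3 + 5*s^2 + 4*s) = (s + 2)*(s + 4)*(s^2 + s) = (s + 1)*(s + 2)*(s + 4)*(s)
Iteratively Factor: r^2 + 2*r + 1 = (r + 1)*(r + 1)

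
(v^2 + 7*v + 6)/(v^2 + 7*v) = (v^2 + 7*v + 6)/(v*(v + 7))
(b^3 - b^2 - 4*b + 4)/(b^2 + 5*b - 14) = (b^2 + b - 2)/(b + 7)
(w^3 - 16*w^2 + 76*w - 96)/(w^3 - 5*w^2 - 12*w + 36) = (w - 8)/(w + 3)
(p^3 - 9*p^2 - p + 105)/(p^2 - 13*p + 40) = (p^2 - 4*p - 21)/(p - 8)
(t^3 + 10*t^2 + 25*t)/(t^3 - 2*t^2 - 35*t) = (t + 5)/(t - 7)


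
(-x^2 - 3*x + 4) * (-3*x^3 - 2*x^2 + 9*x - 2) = 3*x^5 + 11*x^4 - 15*x^3 - 33*x^2 + 42*x - 8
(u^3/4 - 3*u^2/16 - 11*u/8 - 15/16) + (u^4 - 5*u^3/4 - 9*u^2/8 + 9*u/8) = u^4 - u^3 - 21*u^2/16 - u/4 - 15/16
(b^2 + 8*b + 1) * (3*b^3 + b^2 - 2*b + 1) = 3*b^5 + 25*b^4 + 9*b^3 - 14*b^2 + 6*b + 1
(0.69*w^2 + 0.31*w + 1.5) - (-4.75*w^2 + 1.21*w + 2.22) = 5.44*w^2 - 0.9*w - 0.72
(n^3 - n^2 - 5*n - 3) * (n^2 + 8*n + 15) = n^5 + 7*n^4 + 2*n^3 - 58*n^2 - 99*n - 45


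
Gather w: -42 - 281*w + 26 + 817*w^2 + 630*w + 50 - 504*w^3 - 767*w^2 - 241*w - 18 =-504*w^3 + 50*w^2 + 108*w + 16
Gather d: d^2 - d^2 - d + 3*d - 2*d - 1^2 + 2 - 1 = 0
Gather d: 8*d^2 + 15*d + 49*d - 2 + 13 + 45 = 8*d^2 + 64*d + 56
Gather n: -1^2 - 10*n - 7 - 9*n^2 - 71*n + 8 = -9*n^2 - 81*n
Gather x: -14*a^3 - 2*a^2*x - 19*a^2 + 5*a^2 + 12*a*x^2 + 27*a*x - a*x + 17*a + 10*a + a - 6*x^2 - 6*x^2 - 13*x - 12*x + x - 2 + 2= -14*a^3 - 14*a^2 + 28*a + x^2*(12*a - 12) + x*(-2*a^2 + 26*a - 24)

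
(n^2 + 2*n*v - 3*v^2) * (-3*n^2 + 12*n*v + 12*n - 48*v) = -3*n^4 + 6*n^3*v + 12*n^3 + 33*n^2*v^2 - 24*n^2*v - 36*n*v^3 - 132*n*v^2 + 144*v^3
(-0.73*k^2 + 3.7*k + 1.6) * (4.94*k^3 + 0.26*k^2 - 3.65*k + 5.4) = -3.6062*k^5 + 18.0882*k^4 + 11.5305*k^3 - 17.031*k^2 + 14.14*k + 8.64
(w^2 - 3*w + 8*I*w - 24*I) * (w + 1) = w^3 - 2*w^2 + 8*I*w^2 - 3*w - 16*I*w - 24*I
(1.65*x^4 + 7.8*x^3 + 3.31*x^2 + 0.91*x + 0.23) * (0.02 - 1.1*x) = -1.815*x^5 - 8.547*x^4 - 3.485*x^3 - 0.9348*x^2 - 0.2348*x + 0.0046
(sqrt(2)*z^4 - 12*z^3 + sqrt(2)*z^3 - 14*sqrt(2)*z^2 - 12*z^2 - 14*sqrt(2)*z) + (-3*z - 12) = sqrt(2)*z^4 - 12*z^3 + sqrt(2)*z^3 - 14*sqrt(2)*z^2 - 12*z^2 - 14*sqrt(2)*z - 3*z - 12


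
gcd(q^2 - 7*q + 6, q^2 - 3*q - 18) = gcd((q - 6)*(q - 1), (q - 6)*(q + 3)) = q - 6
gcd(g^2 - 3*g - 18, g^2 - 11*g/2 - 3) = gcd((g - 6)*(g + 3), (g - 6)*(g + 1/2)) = g - 6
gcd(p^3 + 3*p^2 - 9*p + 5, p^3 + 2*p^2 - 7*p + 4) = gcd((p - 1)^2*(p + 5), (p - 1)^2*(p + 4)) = p^2 - 2*p + 1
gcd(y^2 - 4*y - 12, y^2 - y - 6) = y + 2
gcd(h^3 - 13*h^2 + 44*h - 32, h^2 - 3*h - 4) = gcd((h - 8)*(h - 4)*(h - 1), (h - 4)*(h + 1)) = h - 4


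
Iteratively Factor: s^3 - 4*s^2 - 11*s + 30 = (s - 5)*(s^2 + s - 6) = (s - 5)*(s + 3)*(s - 2)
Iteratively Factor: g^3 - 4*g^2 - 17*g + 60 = (g - 3)*(g^2 - g - 20) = (g - 5)*(g - 3)*(g + 4)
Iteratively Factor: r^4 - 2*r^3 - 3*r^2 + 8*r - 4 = (r - 1)*(r^3 - r^2 - 4*r + 4) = (r - 1)^2*(r^2 - 4) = (r - 2)*(r - 1)^2*(r + 2)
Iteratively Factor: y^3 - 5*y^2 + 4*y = (y - 4)*(y^2 - y) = (y - 4)*(y - 1)*(y)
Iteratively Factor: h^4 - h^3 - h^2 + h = (h + 1)*(h^3 - 2*h^2 + h) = (h - 1)*(h + 1)*(h^2 - h) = h*(h - 1)*(h + 1)*(h - 1)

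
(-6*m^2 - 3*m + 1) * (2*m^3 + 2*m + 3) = -12*m^5 - 6*m^4 - 10*m^3 - 24*m^2 - 7*m + 3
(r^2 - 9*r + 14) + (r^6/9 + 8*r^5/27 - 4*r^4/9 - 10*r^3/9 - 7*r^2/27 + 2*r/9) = r^6/9 + 8*r^5/27 - 4*r^4/9 - 10*r^3/9 + 20*r^2/27 - 79*r/9 + 14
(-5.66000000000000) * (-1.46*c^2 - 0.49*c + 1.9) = 8.2636*c^2 + 2.7734*c - 10.754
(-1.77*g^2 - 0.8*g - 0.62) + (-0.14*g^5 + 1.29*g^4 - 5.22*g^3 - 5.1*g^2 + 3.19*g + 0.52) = -0.14*g^5 + 1.29*g^4 - 5.22*g^3 - 6.87*g^2 + 2.39*g - 0.1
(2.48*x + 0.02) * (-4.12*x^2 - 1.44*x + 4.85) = -10.2176*x^3 - 3.6536*x^2 + 11.9992*x + 0.097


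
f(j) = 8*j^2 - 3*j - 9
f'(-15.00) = -243.00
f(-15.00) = 1836.00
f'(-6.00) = -99.00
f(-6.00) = 297.00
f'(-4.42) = -73.72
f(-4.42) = 160.55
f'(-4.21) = -70.36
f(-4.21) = 145.42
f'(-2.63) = -45.08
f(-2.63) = 54.23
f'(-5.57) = -92.12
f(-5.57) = 255.91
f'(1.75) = 25.00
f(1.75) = 10.25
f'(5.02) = 77.32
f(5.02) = 177.54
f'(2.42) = 35.72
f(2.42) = 30.59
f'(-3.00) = -51.00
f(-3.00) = 72.00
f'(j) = 16*j - 3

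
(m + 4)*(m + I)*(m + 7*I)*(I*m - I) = I*m^4 - 8*m^3 + 3*I*m^3 - 24*m^2 - 11*I*m^2 + 32*m - 21*I*m + 28*I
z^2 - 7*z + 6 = (z - 6)*(z - 1)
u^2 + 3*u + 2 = (u + 1)*(u + 2)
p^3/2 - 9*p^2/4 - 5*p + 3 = (p/2 + 1)*(p - 6)*(p - 1/2)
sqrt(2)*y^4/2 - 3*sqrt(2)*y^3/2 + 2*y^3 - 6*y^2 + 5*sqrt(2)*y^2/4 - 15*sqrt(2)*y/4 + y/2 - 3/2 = (y - 3)*(y + sqrt(2)/2)*(y + sqrt(2))*(sqrt(2)*y/2 + 1/2)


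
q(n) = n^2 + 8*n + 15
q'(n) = 2*n + 8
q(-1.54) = 5.05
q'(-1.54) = 4.92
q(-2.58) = 1.02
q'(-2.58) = 2.84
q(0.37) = 18.10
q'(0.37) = 8.74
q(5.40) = 87.36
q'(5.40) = 18.80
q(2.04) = 35.48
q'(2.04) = 12.08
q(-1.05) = 7.70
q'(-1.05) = 5.90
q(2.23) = 37.81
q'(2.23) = 12.46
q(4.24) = 66.90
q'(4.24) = 16.48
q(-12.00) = 63.00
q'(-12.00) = -16.00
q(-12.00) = 63.00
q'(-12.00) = -16.00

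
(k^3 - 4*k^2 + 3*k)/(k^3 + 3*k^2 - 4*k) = (k - 3)/(k + 4)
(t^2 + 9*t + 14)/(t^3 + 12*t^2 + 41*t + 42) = 1/(t + 3)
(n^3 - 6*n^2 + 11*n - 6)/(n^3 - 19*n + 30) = (n - 1)/(n + 5)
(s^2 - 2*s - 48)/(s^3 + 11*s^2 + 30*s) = (s - 8)/(s*(s + 5))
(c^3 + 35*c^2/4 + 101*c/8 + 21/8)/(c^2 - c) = (8*c^3 + 70*c^2 + 101*c + 21)/(8*c*(c - 1))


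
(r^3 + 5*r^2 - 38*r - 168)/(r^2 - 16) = (r^2 + r - 42)/(r - 4)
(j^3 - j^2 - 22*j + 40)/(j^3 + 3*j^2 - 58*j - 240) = (j^2 - 6*j + 8)/(j^2 - 2*j - 48)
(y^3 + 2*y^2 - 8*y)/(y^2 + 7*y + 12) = y*(y - 2)/(y + 3)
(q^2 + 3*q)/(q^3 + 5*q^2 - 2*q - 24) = q/(q^2 + 2*q - 8)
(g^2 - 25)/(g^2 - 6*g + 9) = (g^2 - 25)/(g^2 - 6*g + 9)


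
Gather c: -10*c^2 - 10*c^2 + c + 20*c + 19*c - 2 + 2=-20*c^2 + 40*c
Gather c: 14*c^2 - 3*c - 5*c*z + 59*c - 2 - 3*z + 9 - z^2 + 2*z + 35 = 14*c^2 + c*(56 - 5*z) - z^2 - z + 42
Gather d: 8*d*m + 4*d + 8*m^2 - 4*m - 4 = d*(8*m + 4) + 8*m^2 - 4*m - 4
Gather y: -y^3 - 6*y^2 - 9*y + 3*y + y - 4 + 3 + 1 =-y^3 - 6*y^2 - 5*y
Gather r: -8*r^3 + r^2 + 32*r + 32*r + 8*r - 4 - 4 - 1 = -8*r^3 + r^2 + 72*r - 9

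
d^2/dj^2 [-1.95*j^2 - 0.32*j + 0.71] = -3.90000000000000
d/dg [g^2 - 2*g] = 2*g - 2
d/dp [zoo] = 0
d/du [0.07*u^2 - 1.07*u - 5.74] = 0.14*u - 1.07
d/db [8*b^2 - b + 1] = 16*b - 1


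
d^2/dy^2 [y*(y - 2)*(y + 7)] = 6*y + 10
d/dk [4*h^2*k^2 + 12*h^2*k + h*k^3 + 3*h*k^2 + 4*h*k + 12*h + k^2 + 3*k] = 8*h^2*k + 12*h^2 + 3*h*k^2 + 6*h*k + 4*h + 2*k + 3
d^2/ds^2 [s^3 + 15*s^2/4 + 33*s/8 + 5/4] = 6*s + 15/2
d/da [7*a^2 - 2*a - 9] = 14*a - 2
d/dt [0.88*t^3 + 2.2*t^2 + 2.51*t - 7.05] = 2.64*t^2 + 4.4*t + 2.51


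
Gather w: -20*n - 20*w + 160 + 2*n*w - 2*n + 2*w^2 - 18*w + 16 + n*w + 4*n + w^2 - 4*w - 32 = -18*n + 3*w^2 + w*(3*n - 42) + 144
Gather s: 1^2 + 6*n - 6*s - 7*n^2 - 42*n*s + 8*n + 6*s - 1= -7*n^2 - 42*n*s + 14*n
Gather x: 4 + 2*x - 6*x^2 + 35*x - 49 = -6*x^2 + 37*x - 45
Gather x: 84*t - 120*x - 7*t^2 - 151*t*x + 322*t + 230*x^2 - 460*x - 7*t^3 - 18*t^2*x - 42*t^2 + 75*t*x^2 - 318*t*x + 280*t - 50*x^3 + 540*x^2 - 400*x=-7*t^3 - 49*t^2 + 686*t - 50*x^3 + x^2*(75*t + 770) + x*(-18*t^2 - 469*t - 980)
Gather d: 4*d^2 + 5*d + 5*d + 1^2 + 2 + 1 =4*d^2 + 10*d + 4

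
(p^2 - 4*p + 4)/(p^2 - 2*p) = (p - 2)/p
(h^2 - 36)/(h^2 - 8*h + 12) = (h + 6)/(h - 2)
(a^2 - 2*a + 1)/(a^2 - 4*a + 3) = (a - 1)/(a - 3)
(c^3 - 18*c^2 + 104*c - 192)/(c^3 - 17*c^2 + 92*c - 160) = (c - 6)/(c - 5)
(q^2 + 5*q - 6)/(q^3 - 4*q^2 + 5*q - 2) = (q + 6)/(q^2 - 3*q + 2)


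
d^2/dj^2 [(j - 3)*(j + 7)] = 2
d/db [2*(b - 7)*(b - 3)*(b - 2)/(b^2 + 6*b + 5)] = 2*(b^4 + 12*b^3 - 98*b^2 - 36*b + 457)/(b^4 + 12*b^3 + 46*b^2 + 60*b + 25)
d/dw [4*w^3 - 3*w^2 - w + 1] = 12*w^2 - 6*w - 1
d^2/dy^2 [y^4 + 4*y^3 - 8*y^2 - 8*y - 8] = 12*y^2 + 24*y - 16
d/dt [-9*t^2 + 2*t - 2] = 2 - 18*t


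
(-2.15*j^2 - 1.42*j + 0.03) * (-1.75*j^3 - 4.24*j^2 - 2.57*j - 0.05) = 3.7625*j^5 + 11.601*j^4 + 11.4938*j^3 + 3.6297*j^2 - 0.00609999999999999*j - 0.0015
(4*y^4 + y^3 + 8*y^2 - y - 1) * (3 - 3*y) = -12*y^5 + 9*y^4 - 21*y^3 + 27*y^2 - 3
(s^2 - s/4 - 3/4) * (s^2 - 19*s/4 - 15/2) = s^4 - 5*s^3 - 113*s^2/16 + 87*s/16 + 45/8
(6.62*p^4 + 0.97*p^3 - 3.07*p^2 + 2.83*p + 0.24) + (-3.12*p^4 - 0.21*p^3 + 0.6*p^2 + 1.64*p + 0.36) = 3.5*p^4 + 0.76*p^3 - 2.47*p^2 + 4.47*p + 0.6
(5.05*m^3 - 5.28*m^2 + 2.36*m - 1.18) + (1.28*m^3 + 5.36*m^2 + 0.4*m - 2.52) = 6.33*m^3 + 0.0800000000000001*m^2 + 2.76*m - 3.7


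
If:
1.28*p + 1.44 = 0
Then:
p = -1.12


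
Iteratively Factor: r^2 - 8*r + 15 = (r - 5)*(r - 3)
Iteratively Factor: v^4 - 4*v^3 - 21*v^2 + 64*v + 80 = (v - 4)*(v^3 - 21*v - 20) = (v - 4)*(v + 4)*(v^2 - 4*v - 5) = (v - 5)*(v - 4)*(v + 4)*(v + 1)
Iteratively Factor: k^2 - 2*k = (k)*(k - 2)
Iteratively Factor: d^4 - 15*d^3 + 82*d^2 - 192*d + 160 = (d - 4)*(d^3 - 11*d^2 + 38*d - 40) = (d - 5)*(d - 4)*(d^2 - 6*d + 8) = (d - 5)*(d - 4)*(d - 2)*(d - 4)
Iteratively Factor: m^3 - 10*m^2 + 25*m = (m - 5)*(m^2 - 5*m) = (m - 5)^2*(m)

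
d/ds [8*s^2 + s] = 16*s + 1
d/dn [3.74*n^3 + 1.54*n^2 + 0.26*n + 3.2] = 11.22*n^2 + 3.08*n + 0.26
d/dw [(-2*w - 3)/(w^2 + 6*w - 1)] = 2*(w^2 + 3*w + 10)/(w^4 + 12*w^3 + 34*w^2 - 12*w + 1)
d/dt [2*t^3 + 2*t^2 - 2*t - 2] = 6*t^2 + 4*t - 2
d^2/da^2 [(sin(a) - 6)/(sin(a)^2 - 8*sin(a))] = (-9*sin(a)^2 + 16*sin(a) + 348/sin(a) + 373/(2*sin(a)^2) + 33*sin(3*a)/sin(a)^3 + sin(5*a)/(2*sin(a)^3) - 768/sin(a)^3)/(sin(a) - 8)^3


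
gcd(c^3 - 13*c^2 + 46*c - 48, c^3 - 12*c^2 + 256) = c - 8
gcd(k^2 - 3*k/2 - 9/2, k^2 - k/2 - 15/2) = k - 3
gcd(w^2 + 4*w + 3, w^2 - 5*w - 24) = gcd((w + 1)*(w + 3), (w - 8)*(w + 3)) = w + 3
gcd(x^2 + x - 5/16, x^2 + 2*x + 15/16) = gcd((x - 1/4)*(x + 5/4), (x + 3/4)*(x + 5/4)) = x + 5/4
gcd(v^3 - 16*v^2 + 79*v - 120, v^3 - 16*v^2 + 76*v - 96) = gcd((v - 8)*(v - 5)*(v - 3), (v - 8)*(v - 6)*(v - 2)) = v - 8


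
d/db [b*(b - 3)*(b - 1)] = 3*b^2 - 8*b + 3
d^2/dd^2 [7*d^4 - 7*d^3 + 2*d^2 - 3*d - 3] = 84*d^2 - 42*d + 4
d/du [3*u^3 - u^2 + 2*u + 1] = 9*u^2 - 2*u + 2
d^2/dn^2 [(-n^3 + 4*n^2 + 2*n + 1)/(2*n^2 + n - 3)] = 2*(-7*n^3 + 93*n^2 + 15*n + 49)/(8*n^6 + 12*n^5 - 30*n^4 - 35*n^3 + 45*n^2 + 27*n - 27)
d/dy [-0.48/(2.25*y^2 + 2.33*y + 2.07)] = (2.16*y + 1.1184)/(2.25*y^2 + 2.33*y + 2.07)^2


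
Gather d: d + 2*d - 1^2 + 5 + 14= 3*d + 18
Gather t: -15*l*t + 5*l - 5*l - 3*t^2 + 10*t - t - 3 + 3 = -3*t^2 + t*(9 - 15*l)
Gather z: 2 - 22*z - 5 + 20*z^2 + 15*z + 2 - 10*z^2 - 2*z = 10*z^2 - 9*z - 1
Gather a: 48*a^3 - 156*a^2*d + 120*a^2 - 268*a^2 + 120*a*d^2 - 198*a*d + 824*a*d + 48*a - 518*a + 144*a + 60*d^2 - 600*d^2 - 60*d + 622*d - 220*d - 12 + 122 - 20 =48*a^3 + a^2*(-156*d - 148) + a*(120*d^2 + 626*d - 326) - 540*d^2 + 342*d + 90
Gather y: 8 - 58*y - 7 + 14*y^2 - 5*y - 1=14*y^2 - 63*y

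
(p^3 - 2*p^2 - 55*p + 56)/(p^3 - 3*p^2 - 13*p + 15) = (p^2 - p - 56)/(p^2 - 2*p - 15)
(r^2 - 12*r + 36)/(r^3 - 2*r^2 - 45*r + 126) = (r - 6)/(r^2 + 4*r - 21)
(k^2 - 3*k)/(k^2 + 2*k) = (k - 3)/(k + 2)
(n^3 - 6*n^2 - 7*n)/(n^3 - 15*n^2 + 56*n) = (n + 1)/(n - 8)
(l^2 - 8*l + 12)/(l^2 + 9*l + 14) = (l^2 - 8*l + 12)/(l^2 + 9*l + 14)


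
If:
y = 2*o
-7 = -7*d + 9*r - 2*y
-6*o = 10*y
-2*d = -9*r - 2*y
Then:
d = 7/5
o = 0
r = 14/45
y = 0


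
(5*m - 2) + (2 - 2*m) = 3*m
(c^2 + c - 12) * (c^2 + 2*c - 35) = c^4 + 3*c^3 - 45*c^2 - 59*c + 420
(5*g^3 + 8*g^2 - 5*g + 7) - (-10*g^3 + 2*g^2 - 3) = 15*g^3 + 6*g^2 - 5*g + 10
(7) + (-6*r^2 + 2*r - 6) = -6*r^2 + 2*r + 1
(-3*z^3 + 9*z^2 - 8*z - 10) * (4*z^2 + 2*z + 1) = -12*z^5 + 30*z^4 - 17*z^3 - 47*z^2 - 28*z - 10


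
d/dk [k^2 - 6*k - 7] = 2*k - 6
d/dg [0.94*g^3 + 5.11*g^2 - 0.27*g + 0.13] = 2.82*g^2 + 10.22*g - 0.27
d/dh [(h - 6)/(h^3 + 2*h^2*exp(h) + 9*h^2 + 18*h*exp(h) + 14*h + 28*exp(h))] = (h^3 + 2*h^2*exp(h) + 9*h^2 + 18*h*exp(h) + 14*h - (h - 6)*(2*h^2*exp(h) + 3*h^2 + 22*h*exp(h) + 18*h + 46*exp(h) + 14) + 28*exp(h))/(h^3 + 2*h^2*exp(h) + 9*h^2 + 18*h*exp(h) + 14*h + 28*exp(h))^2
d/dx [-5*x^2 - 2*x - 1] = -10*x - 2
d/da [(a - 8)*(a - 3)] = 2*a - 11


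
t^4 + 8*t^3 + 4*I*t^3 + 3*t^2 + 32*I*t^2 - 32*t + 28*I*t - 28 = (t + 1)*(t + 7)*(t + 2*I)^2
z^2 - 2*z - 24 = (z - 6)*(z + 4)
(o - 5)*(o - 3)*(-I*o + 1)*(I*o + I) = o^4 - 7*o^3 + I*o^3 + 7*o^2 - 7*I*o^2 + 15*o + 7*I*o + 15*I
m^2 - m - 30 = (m - 6)*(m + 5)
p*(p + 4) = p^2 + 4*p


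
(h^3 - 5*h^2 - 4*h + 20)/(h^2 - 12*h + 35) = (h^2 - 4)/(h - 7)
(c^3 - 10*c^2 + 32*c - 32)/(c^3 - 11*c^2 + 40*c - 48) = (c - 2)/(c - 3)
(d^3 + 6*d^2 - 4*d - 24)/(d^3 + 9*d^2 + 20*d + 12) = (d - 2)/(d + 1)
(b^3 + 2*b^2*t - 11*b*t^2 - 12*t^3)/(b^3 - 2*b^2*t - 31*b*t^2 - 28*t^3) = (-b + 3*t)/(-b + 7*t)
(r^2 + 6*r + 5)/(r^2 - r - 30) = (r + 1)/(r - 6)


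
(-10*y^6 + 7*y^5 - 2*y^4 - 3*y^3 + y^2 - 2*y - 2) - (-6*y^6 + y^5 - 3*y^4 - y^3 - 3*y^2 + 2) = -4*y^6 + 6*y^5 + y^4 - 2*y^3 + 4*y^2 - 2*y - 4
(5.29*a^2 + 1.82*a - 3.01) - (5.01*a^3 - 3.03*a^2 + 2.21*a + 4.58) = -5.01*a^3 + 8.32*a^2 - 0.39*a - 7.59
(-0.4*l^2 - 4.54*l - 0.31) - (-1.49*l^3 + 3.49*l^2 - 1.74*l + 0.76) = 1.49*l^3 - 3.89*l^2 - 2.8*l - 1.07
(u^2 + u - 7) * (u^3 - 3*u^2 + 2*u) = u^5 - 2*u^4 - 8*u^3 + 23*u^2 - 14*u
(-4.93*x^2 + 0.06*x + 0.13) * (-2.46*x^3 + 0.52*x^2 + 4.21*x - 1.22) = 12.1278*x^5 - 2.7112*x^4 - 21.0439*x^3 + 6.3348*x^2 + 0.4741*x - 0.1586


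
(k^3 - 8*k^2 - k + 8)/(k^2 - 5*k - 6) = (k^2 - 9*k + 8)/(k - 6)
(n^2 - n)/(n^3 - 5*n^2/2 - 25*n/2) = 2*(1 - n)/(-2*n^2 + 5*n + 25)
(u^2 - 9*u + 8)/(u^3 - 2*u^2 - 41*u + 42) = (u - 8)/(u^2 - u - 42)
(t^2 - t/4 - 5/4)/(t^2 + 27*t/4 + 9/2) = (4*t^2 - t - 5)/(4*t^2 + 27*t + 18)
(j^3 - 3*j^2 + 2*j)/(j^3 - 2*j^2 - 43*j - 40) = j*(-j^2 + 3*j - 2)/(-j^3 + 2*j^2 + 43*j + 40)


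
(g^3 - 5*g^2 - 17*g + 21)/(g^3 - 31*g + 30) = (g^2 - 4*g - 21)/(g^2 + g - 30)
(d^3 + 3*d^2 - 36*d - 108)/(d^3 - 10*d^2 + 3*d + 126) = (d + 6)/(d - 7)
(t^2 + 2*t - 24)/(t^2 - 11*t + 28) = (t + 6)/(t - 7)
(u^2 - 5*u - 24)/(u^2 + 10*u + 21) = (u - 8)/(u + 7)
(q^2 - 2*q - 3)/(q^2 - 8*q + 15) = (q + 1)/(q - 5)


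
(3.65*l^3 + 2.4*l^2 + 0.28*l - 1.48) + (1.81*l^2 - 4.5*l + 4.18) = 3.65*l^3 + 4.21*l^2 - 4.22*l + 2.7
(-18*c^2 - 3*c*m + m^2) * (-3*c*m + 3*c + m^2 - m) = 54*c^3*m - 54*c^3 - 9*c^2*m^2 + 9*c^2*m - 6*c*m^3 + 6*c*m^2 + m^4 - m^3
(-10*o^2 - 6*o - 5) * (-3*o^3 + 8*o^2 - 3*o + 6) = 30*o^5 - 62*o^4 - 3*o^3 - 82*o^2 - 21*o - 30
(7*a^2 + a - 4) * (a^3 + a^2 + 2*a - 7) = 7*a^5 + 8*a^4 + 11*a^3 - 51*a^2 - 15*a + 28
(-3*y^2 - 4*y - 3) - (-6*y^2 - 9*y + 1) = 3*y^2 + 5*y - 4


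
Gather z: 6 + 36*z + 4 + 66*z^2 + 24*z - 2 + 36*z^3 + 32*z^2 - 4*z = 36*z^3 + 98*z^2 + 56*z + 8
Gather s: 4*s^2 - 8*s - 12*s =4*s^2 - 20*s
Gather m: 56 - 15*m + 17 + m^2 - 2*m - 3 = m^2 - 17*m + 70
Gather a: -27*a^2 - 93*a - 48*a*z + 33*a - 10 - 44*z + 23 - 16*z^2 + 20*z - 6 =-27*a^2 + a*(-48*z - 60) - 16*z^2 - 24*z + 7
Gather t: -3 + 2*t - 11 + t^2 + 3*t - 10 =t^2 + 5*t - 24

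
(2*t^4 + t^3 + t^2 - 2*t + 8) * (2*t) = 4*t^5 + 2*t^4 + 2*t^3 - 4*t^2 + 16*t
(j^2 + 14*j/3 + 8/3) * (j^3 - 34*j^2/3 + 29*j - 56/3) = j^5 - 20*j^4/3 - 191*j^3/9 + 778*j^2/9 - 88*j/9 - 448/9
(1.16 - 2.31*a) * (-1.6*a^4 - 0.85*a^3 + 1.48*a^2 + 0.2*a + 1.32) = 3.696*a^5 + 0.1075*a^4 - 4.4048*a^3 + 1.2548*a^2 - 2.8172*a + 1.5312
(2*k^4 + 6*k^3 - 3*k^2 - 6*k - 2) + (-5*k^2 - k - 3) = 2*k^4 + 6*k^3 - 8*k^2 - 7*k - 5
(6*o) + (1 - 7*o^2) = -7*o^2 + 6*o + 1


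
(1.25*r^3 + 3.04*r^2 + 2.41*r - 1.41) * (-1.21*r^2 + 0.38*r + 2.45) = -1.5125*r^5 - 3.2034*r^4 + 1.3016*r^3 + 10.0699*r^2 + 5.3687*r - 3.4545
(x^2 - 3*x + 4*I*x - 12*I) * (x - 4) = x^3 - 7*x^2 + 4*I*x^2 + 12*x - 28*I*x + 48*I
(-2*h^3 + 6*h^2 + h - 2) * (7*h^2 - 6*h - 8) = -14*h^5 + 54*h^4 - 13*h^3 - 68*h^2 + 4*h + 16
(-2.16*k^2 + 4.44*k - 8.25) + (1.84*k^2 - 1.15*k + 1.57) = -0.32*k^2 + 3.29*k - 6.68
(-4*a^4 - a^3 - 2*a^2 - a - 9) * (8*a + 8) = -32*a^5 - 40*a^4 - 24*a^3 - 24*a^2 - 80*a - 72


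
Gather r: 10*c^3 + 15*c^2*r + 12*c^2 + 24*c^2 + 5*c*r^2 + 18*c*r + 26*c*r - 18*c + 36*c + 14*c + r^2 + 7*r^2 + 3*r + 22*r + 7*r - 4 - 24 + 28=10*c^3 + 36*c^2 + 32*c + r^2*(5*c + 8) + r*(15*c^2 + 44*c + 32)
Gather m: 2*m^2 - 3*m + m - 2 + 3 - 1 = 2*m^2 - 2*m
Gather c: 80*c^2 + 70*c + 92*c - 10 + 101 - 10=80*c^2 + 162*c + 81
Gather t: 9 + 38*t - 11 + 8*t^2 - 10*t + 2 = 8*t^2 + 28*t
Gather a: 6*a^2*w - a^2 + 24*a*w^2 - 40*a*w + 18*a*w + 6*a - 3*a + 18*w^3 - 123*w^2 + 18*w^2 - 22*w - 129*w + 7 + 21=a^2*(6*w - 1) + a*(24*w^2 - 22*w + 3) + 18*w^3 - 105*w^2 - 151*w + 28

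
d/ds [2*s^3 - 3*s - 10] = 6*s^2 - 3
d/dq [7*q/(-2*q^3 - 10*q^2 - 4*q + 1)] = 7*(4*q^3 + 10*q^2 + 1)/(4*q^6 + 40*q^5 + 116*q^4 + 76*q^3 - 4*q^2 - 8*q + 1)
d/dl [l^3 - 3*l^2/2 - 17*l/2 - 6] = 3*l^2 - 3*l - 17/2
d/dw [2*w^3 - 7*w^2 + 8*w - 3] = 6*w^2 - 14*w + 8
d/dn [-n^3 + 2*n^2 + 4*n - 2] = -3*n^2 + 4*n + 4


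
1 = 1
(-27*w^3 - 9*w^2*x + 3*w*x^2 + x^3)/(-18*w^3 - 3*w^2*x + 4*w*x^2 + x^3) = (-3*w + x)/(-2*w + x)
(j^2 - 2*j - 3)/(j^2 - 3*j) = (j + 1)/j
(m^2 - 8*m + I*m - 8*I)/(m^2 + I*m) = (m - 8)/m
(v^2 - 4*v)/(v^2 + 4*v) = (v - 4)/(v + 4)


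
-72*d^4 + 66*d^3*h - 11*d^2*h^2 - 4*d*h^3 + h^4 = (-3*d + h)^2*(-2*d + h)*(4*d + h)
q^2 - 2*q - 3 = (q - 3)*(q + 1)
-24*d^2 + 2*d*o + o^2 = (-4*d + o)*(6*d + o)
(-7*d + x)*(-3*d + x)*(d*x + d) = 21*d^3*x + 21*d^3 - 10*d^2*x^2 - 10*d^2*x + d*x^3 + d*x^2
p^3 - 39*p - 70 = (p - 7)*(p + 2)*(p + 5)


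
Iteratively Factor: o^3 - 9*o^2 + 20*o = (o - 4)*(o^2 - 5*o) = (o - 5)*(o - 4)*(o)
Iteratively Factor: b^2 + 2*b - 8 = (b + 4)*(b - 2)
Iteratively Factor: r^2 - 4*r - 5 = (r - 5)*(r + 1)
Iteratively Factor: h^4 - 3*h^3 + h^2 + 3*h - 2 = (h - 1)*(h^3 - 2*h^2 - h + 2) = (h - 1)*(h + 1)*(h^2 - 3*h + 2) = (h - 1)^2*(h + 1)*(h - 2)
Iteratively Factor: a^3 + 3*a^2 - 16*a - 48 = (a + 4)*(a^2 - a - 12) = (a - 4)*(a + 4)*(a + 3)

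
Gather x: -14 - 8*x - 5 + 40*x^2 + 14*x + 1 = 40*x^2 + 6*x - 18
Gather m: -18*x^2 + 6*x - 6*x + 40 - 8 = 32 - 18*x^2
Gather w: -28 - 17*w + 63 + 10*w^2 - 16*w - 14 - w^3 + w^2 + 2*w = -w^3 + 11*w^2 - 31*w + 21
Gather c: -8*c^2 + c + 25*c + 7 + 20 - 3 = -8*c^2 + 26*c + 24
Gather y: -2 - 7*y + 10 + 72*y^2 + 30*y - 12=72*y^2 + 23*y - 4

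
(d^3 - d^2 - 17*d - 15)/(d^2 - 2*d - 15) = d + 1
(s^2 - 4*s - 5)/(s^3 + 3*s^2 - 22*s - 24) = (s - 5)/(s^2 + 2*s - 24)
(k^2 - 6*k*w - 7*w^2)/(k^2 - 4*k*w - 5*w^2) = (-k + 7*w)/(-k + 5*w)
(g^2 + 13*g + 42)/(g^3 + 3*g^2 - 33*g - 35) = (g + 6)/(g^2 - 4*g - 5)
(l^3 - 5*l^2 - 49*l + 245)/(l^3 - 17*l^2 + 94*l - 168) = (l^2 + 2*l - 35)/(l^2 - 10*l + 24)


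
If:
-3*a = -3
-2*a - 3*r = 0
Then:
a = 1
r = -2/3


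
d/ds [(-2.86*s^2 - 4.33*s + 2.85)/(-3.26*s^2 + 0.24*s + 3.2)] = (-14.8022*s^2 + 0.278000000000002*s - 14.54)/(10.6276*s^4 - 1.5648*s^3 - 20.8064*s^2 + 1.536*s + 10.24)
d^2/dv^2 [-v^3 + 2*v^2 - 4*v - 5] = 4 - 6*v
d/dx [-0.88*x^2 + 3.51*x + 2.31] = 3.51 - 1.76*x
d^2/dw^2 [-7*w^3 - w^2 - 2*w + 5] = -42*w - 2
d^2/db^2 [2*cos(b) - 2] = -2*cos(b)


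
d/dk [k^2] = 2*k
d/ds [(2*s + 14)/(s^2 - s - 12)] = 2*(s^2 - s - (s + 7)*(2*s - 1) - 12)/(-s^2 + s + 12)^2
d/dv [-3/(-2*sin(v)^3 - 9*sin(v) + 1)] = 9*(cos(2*v) - 4)*cos(v)/(2*sin(v)^3 + 9*sin(v) - 1)^2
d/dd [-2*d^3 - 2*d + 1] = -6*d^2 - 2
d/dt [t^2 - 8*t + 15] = 2*t - 8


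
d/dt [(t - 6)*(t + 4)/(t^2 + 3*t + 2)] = (5*t^2 + 52*t + 68)/(t^4 + 6*t^3 + 13*t^2 + 12*t + 4)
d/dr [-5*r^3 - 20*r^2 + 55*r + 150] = -15*r^2 - 40*r + 55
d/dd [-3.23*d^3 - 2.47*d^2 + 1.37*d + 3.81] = -9.69*d^2 - 4.94*d + 1.37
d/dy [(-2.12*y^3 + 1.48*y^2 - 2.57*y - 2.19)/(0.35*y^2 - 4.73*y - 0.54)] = (-0.742*y^4 + 20.0552*y^3 - 2.6665*y^2 - 0.0654000000000003*y - 8.9709)/(0.1225*y^4 - 3.311*y^3 + 21.9949*y^2 + 5.1084*y + 0.2916)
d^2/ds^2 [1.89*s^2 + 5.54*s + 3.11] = 3.78000000000000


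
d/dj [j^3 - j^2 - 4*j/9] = 3*j^2 - 2*j - 4/9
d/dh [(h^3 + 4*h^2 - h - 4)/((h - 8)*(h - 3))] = (h^4 - 22*h^3 + 29*h^2 + 200*h - 68)/(h^4 - 22*h^3 + 169*h^2 - 528*h + 576)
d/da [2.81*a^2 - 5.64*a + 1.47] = 5.62*a - 5.64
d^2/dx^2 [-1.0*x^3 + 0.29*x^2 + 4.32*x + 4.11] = 0.58 - 6.0*x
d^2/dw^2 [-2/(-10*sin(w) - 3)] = 20*(-10*sin(w)^2 + 3*sin(w) + 20)/(10*sin(w) + 3)^3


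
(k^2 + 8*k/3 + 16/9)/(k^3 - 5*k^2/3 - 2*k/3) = (9*k^2 + 24*k + 16)/(3*k*(3*k^2 - 5*k - 2))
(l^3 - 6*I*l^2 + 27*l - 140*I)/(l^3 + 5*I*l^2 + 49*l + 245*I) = (l - 4*I)/(l + 7*I)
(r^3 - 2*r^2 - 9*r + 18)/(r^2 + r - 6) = r - 3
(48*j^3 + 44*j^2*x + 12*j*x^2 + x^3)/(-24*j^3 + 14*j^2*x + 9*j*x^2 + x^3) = (2*j + x)/(-j + x)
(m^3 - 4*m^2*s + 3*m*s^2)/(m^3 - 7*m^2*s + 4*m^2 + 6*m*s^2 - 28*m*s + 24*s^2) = m*(-m + 3*s)/(-m^2 + 6*m*s - 4*m + 24*s)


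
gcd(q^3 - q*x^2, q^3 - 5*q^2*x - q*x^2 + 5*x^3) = -q^2 + x^2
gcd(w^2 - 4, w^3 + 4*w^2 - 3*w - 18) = w - 2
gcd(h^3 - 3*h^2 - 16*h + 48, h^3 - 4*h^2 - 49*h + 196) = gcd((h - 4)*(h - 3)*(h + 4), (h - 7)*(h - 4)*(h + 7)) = h - 4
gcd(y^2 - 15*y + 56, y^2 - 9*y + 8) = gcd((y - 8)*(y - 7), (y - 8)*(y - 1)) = y - 8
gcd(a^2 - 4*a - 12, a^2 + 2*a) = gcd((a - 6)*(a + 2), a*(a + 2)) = a + 2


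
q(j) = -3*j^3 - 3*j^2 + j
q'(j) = -9*j^2 - 6*j + 1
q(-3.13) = 59.47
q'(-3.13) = -68.39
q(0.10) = 0.07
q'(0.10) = 0.31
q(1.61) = -18.69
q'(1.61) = -31.99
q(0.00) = 0.00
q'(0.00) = 1.00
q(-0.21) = -0.31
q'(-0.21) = 1.86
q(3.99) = -234.33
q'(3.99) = -166.22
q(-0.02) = -0.02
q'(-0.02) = 1.12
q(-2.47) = 24.43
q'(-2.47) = -39.09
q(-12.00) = 4740.00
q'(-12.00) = -1223.00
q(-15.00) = 9435.00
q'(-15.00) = -1934.00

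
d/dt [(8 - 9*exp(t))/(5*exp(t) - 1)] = -31*exp(t)/(5*exp(t) - 1)^2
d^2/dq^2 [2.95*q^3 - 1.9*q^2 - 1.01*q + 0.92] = 17.7*q - 3.8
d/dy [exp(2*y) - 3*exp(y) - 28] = (2*exp(y) - 3)*exp(y)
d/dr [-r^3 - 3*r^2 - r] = -3*r^2 - 6*r - 1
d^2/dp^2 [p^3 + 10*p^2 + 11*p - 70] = 6*p + 20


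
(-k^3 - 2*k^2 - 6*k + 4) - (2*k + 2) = -k^3 - 2*k^2 - 8*k + 2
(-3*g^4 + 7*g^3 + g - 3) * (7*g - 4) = -21*g^5 + 61*g^4 - 28*g^3 + 7*g^2 - 25*g + 12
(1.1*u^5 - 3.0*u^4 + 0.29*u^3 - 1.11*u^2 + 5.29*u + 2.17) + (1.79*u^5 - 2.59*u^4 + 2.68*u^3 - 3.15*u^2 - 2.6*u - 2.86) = 2.89*u^5 - 5.59*u^4 + 2.97*u^3 - 4.26*u^2 + 2.69*u - 0.69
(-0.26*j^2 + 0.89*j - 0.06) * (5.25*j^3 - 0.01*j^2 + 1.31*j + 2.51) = -1.365*j^5 + 4.6751*j^4 - 0.6645*j^3 + 0.5139*j^2 + 2.1553*j - 0.1506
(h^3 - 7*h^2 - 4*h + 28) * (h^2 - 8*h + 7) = h^5 - 15*h^4 + 59*h^3 + 11*h^2 - 252*h + 196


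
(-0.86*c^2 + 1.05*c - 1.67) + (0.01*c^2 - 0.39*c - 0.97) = -0.85*c^2 + 0.66*c - 2.64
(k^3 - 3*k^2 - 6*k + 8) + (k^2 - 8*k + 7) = k^3 - 2*k^2 - 14*k + 15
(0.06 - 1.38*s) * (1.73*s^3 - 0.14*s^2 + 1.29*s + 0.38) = -2.3874*s^4 + 0.297*s^3 - 1.7886*s^2 - 0.447*s + 0.0228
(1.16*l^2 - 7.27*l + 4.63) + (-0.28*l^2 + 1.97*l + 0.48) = 0.88*l^2 - 5.3*l + 5.11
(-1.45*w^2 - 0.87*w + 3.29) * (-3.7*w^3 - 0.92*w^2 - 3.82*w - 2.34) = 5.365*w^5 + 4.553*w^4 - 5.8336*w^3 + 3.6896*w^2 - 10.532*w - 7.6986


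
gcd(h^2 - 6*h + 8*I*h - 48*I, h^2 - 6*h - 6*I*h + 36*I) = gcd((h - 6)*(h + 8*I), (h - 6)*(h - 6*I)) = h - 6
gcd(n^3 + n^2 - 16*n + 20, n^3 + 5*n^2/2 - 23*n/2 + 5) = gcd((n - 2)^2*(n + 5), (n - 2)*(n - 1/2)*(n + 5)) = n^2 + 3*n - 10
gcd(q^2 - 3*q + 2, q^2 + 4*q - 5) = q - 1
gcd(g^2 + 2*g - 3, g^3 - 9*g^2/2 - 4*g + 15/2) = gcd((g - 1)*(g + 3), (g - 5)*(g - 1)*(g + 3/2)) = g - 1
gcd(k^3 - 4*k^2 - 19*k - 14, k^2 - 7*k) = k - 7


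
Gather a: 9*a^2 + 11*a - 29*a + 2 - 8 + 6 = 9*a^2 - 18*a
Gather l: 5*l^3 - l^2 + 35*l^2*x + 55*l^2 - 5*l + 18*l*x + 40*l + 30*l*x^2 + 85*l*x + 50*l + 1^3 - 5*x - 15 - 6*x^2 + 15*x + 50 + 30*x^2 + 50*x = 5*l^3 + l^2*(35*x + 54) + l*(30*x^2 + 103*x + 85) + 24*x^2 + 60*x + 36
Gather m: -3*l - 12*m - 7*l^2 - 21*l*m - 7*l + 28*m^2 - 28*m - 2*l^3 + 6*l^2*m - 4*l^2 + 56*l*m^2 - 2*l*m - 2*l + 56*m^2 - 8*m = -2*l^3 - 11*l^2 - 12*l + m^2*(56*l + 84) + m*(6*l^2 - 23*l - 48)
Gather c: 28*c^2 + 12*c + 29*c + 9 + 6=28*c^2 + 41*c + 15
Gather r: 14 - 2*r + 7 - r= 21 - 3*r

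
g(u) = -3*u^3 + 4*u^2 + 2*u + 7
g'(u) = -9*u^2 + 8*u + 2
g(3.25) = -47.23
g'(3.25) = -67.06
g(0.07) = 7.16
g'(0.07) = 2.52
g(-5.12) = 504.27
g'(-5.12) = -274.89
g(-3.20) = 139.86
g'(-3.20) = -115.76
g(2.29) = -3.47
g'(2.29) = -26.88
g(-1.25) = 16.61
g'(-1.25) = -22.06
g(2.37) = -5.73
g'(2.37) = -29.59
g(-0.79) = 9.40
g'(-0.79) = -9.94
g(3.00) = -32.00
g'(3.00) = -55.00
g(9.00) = -1838.00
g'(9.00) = -655.00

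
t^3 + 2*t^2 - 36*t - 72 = (t - 6)*(t + 2)*(t + 6)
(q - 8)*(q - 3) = q^2 - 11*q + 24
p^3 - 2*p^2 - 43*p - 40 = (p - 8)*(p + 1)*(p + 5)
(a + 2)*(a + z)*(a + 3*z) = a^3 + 4*a^2*z + 2*a^2 + 3*a*z^2 + 8*a*z + 6*z^2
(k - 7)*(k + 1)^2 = k^3 - 5*k^2 - 13*k - 7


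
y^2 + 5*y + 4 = (y + 1)*(y + 4)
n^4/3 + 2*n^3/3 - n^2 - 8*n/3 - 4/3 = (n/3 + 1/3)*(n - 2)*(n + 1)*(n + 2)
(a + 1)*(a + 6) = a^2 + 7*a + 6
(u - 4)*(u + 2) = u^2 - 2*u - 8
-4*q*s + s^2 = s*(-4*q + s)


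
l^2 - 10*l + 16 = (l - 8)*(l - 2)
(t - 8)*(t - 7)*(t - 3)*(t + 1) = t^4 - 17*t^3 + 83*t^2 - 67*t - 168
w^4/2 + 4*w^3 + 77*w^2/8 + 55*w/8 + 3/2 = (w/2 + 1/4)*(w + 1/2)*(w + 3)*(w + 4)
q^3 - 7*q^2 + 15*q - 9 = (q - 3)^2*(q - 1)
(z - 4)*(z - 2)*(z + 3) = z^3 - 3*z^2 - 10*z + 24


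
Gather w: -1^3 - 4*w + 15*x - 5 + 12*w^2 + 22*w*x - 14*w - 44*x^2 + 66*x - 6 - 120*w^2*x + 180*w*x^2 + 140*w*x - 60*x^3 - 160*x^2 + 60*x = w^2*(12 - 120*x) + w*(180*x^2 + 162*x - 18) - 60*x^3 - 204*x^2 + 141*x - 12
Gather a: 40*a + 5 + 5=40*a + 10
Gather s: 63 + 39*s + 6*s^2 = 6*s^2 + 39*s + 63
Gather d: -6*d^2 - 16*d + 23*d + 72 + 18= -6*d^2 + 7*d + 90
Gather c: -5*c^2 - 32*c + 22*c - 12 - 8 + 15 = -5*c^2 - 10*c - 5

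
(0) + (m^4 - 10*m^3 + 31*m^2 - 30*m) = m^4 - 10*m^3 + 31*m^2 - 30*m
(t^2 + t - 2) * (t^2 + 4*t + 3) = t^4 + 5*t^3 + 5*t^2 - 5*t - 6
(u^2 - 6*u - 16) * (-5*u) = -5*u^3 + 30*u^2 + 80*u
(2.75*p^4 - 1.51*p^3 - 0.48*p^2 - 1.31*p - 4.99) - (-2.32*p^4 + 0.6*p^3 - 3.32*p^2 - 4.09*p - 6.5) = 5.07*p^4 - 2.11*p^3 + 2.84*p^2 + 2.78*p + 1.51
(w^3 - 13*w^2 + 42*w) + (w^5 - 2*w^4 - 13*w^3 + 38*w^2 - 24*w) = w^5 - 2*w^4 - 12*w^3 + 25*w^2 + 18*w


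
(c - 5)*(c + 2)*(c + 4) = c^3 + c^2 - 22*c - 40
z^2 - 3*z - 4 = (z - 4)*(z + 1)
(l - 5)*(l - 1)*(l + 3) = l^3 - 3*l^2 - 13*l + 15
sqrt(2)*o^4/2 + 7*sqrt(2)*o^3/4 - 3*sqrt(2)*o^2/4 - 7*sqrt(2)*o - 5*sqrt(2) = (o - 2)*(o + 1)*(o + 5/2)*(sqrt(2)*o/2 + sqrt(2))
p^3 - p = p*(p - 1)*(p + 1)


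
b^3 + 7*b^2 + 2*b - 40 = (b - 2)*(b + 4)*(b + 5)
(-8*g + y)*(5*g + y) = -40*g^2 - 3*g*y + y^2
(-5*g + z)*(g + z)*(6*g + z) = -30*g^3 - 29*g^2*z + 2*g*z^2 + z^3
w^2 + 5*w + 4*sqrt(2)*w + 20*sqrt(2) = (w + 5)*(w + 4*sqrt(2))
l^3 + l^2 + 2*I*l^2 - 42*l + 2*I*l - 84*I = (l - 6)*(l + 7)*(l + 2*I)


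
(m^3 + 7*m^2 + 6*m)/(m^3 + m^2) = (m + 6)/m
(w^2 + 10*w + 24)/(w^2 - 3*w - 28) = (w + 6)/(w - 7)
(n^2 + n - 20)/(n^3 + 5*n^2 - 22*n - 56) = (n + 5)/(n^2 + 9*n + 14)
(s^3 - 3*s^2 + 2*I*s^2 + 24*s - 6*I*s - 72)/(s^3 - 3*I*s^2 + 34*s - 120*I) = (s - 3)/(s - 5*I)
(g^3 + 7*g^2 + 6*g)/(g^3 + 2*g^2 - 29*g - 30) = g/(g - 5)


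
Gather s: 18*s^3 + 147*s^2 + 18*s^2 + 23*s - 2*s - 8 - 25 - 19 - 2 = 18*s^3 + 165*s^2 + 21*s - 54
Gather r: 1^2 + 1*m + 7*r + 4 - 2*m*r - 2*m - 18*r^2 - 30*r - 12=-m - 18*r^2 + r*(-2*m - 23) - 7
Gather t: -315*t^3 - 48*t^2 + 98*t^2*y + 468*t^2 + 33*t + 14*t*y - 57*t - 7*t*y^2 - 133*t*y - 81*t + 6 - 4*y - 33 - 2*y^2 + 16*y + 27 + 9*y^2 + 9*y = -315*t^3 + t^2*(98*y + 420) + t*(-7*y^2 - 119*y - 105) + 7*y^2 + 21*y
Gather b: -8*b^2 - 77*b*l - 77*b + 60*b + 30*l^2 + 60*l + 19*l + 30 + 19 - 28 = -8*b^2 + b*(-77*l - 17) + 30*l^2 + 79*l + 21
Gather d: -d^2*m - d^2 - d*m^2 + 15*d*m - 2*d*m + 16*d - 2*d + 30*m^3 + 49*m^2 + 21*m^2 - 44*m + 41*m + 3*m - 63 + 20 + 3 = d^2*(-m - 1) + d*(-m^2 + 13*m + 14) + 30*m^3 + 70*m^2 - 40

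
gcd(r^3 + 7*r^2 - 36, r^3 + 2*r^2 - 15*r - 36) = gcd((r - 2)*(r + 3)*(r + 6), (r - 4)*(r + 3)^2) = r + 3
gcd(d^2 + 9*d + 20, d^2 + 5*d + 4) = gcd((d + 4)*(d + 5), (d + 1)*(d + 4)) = d + 4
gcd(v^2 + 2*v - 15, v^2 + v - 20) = v + 5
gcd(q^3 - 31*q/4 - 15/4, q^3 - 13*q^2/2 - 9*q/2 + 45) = q^2 - q/2 - 15/2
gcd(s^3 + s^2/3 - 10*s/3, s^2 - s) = s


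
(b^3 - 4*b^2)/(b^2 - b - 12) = b^2/(b + 3)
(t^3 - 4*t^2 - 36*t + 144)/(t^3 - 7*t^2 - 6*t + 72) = (t + 6)/(t + 3)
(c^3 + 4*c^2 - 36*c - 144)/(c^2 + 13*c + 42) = (c^2 - 2*c - 24)/(c + 7)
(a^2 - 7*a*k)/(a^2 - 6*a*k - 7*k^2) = a/(a + k)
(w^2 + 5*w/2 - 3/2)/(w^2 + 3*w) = (w - 1/2)/w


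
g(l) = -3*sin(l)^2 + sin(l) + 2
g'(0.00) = 1.00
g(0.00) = 2.00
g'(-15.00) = -3.72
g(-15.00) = 0.08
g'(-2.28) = -3.62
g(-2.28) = -0.49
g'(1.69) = 0.59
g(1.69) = 0.04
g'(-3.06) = -1.48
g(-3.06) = 1.90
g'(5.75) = 3.49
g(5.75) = 0.72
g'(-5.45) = -2.31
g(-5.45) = 1.10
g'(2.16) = 2.22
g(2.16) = 0.76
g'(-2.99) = -1.88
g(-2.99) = 1.78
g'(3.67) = -3.48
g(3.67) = 0.73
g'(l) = -6*sin(l)*cos(l) + cos(l)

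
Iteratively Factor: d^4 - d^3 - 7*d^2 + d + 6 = (d + 2)*(d^3 - 3*d^2 - d + 3) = (d - 1)*(d + 2)*(d^2 - 2*d - 3) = (d - 3)*(d - 1)*(d + 2)*(d + 1)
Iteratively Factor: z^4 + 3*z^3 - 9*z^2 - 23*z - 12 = (z - 3)*(z^3 + 6*z^2 + 9*z + 4) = (z - 3)*(z + 4)*(z^2 + 2*z + 1) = (z - 3)*(z + 1)*(z + 4)*(z + 1)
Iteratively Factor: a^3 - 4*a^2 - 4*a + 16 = (a - 4)*(a^2 - 4) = (a - 4)*(a - 2)*(a + 2)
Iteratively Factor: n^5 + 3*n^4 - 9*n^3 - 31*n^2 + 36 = (n + 2)*(n^4 + n^3 - 11*n^2 - 9*n + 18) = (n + 2)^2*(n^3 - n^2 - 9*n + 9) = (n + 2)^2*(n + 3)*(n^2 - 4*n + 3) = (n - 3)*(n + 2)^2*(n + 3)*(n - 1)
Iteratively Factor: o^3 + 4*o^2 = (o)*(o^2 + 4*o) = o^2*(o + 4)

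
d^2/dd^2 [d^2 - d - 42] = 2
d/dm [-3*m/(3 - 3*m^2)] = (-m^2 - 1)/(m^4 - 2*m^2 + 1)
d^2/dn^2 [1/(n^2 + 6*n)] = 2*(-n*(n + 6) + 4*(n + 3)^2)/(n^3*(n + 6)^3)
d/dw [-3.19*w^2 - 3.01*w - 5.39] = -6.38*w - 3.01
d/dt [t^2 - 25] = 2*t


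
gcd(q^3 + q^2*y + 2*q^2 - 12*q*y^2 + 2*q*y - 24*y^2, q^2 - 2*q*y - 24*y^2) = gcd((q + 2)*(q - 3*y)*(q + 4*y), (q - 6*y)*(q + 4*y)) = q + 4*y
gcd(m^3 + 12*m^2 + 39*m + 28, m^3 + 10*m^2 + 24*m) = m + 4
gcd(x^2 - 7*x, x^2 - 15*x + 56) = x - 7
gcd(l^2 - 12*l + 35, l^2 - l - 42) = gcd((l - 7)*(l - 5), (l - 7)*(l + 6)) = l - 7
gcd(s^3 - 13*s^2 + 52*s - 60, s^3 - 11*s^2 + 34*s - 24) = s - 6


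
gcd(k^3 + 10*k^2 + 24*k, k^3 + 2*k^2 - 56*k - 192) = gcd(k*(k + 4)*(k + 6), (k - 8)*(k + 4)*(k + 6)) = k^2 + 10*k + 24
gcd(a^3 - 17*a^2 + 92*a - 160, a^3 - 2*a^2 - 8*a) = a - 4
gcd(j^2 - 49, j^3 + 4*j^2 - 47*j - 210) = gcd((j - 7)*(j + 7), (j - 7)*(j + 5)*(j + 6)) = j - 7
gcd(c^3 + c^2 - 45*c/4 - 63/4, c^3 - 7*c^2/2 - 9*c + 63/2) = c^2 - c/2 - 21/2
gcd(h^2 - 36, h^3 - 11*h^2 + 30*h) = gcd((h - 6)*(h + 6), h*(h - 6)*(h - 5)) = h - 6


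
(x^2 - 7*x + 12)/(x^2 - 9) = (x - 4)/(x + 3)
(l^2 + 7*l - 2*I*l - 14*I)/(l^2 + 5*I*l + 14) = (l + 7)/(l + 7*I)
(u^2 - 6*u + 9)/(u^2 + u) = (u^2 - 6*u + 9)/(u*(u + 1))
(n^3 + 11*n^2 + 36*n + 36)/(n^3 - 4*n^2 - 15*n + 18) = (n^2 + 8*n + 12)/(n^2 - 7*n + 6)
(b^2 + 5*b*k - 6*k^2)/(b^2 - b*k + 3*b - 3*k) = (b + 6*k)/(b + 3)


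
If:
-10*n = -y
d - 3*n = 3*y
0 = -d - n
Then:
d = 0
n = 0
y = 0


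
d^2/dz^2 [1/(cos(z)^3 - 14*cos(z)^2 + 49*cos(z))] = (-9*(1 - cos(2*z))^2/4 - 35*cos(z) - 55*cos(2*z)/2 + 7*cos(3*z) + 159/2)/((cos(z) - 7)^4*cos(z)^3)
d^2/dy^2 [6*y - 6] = 0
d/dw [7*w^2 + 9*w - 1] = 14*w + 9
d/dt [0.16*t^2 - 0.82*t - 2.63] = 0.32*t - 0.82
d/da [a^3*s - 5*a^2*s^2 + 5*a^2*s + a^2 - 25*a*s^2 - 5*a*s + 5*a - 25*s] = 3*a^2*s - 10*a*s^2 + 10*a*s + 2*a - 25*s^2 - 5*s + 5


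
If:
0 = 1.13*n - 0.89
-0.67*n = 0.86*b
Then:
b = -0.61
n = 0.79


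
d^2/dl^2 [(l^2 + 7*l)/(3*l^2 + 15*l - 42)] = 4/(3*(l^3 - 6*l^2 + 12*l - 8))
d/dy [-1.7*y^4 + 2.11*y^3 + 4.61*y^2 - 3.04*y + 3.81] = -6.8*y^3 + 6.33*y^2 + 9.22*y - 3.04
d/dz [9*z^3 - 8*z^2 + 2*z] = 27*z^2 - 16*z + 2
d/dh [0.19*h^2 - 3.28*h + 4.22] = 0.38*h - 3.28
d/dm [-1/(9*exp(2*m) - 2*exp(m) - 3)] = (18*exp(m) - 2)*exp(m)/(-9*exp(2*m) + 2*exp(m) + 3)^2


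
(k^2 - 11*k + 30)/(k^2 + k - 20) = (k^2 - 11*k + 30)/(k^2 + k - 20)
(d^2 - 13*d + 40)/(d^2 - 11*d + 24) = (d - 5)/(d - 3)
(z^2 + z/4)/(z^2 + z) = (z + 1/4)/(z + 1)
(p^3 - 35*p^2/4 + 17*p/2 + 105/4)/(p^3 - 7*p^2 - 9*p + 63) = (p + 5/4)/(p + 3)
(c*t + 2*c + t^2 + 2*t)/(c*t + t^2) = (t + 2)/t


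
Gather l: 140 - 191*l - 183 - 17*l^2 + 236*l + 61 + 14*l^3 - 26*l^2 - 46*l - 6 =14*l^3 - 43*l^2 - l + 12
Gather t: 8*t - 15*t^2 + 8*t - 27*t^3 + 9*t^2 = -27*t^3 - 6*t^2 + 16*t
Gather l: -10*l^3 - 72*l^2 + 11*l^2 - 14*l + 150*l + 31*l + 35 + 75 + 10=-10*l^3 - 61*l^2 + 167*l + 120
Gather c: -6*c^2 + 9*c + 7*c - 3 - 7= -6*c^2 + 16*c - 10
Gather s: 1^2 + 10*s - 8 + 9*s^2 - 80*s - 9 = 9*s^2 - 70*s - 16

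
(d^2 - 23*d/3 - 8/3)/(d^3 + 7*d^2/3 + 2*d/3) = (d - 8)/(d*(d + 2))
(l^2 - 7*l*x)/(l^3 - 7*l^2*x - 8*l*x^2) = (-l + 7*x)/(-l^2 + 7*l*x + 8*x^2)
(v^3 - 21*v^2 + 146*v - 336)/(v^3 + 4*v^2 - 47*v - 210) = (v^2 - 14*v + 48)/(v^2 + 11*v + 30)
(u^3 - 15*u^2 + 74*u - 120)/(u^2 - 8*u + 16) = (u^2 - 11*u + 30)/(u - 4)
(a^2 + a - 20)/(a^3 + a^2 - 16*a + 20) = (a - 4)/(a^2 - 4*a + 4)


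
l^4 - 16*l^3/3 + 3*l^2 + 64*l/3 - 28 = (l - 3)*(l - 7/3)*(l - 2)*(l + 2)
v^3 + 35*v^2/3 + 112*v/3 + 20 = (v + 2/3)*(v + 5)*(v + 6)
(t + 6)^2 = t^2 + 12*t + 36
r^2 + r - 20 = (r - 4)*(r + 5)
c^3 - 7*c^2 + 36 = (c - 6)*(c - 3)*(c + 2)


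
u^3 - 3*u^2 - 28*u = u*(u - 7)*(u + 4)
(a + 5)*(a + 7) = a^2 + 12*a + 35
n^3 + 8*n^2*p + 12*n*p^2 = n*(n + 2*p)*(n + 6*p)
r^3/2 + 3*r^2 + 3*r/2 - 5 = (r/2 + 1)*(r - 1)*(r + 5)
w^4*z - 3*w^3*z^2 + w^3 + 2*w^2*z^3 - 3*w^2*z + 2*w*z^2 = w*(w - 2*z)*(w - z)*(w*z + 1)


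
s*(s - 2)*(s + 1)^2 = s^4 - 3*s^2 - 2*s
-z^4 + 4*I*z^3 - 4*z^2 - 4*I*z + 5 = (z + 1)*(z - 5*I)*(-I*z + 1)*(-I*z + I)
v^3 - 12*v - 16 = (v - 4)*(v + 2)^2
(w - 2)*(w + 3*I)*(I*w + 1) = I*w^3 - 2*w^2 - 2*I*w^2 + 4*w + 3*I*w - 6*I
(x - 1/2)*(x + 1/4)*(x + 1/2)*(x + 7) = x^4 + 29*x^3/4 + 3*x^2/2 - 29*x/16 - 7/16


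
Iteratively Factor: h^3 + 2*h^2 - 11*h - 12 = (h + 1)*(h^2 + h - 12) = (h + 1)*(h + 4)*(h - 3)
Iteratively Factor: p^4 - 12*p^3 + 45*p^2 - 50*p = (p - 2)*(p^3 - 10*p^2 + 25*p) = p*(p - 2)*(p^2 - 10*p + 25) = p*(p - 5)*(p - 2)*(p - 5)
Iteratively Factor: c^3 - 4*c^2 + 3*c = (c - 3)*(c^2 - c) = c*(c - 3)*(c - 1)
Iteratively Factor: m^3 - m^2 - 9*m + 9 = (m - 3)*(m^2 + 2*m - 3) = (m - 3)*(m - 1)*(m + 3)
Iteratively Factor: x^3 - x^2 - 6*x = (x - 3)*(x^2 + 2*x) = (x - 3)*(x + 2)*(x)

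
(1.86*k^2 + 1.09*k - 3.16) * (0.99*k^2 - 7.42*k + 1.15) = 1.8414*k^4 - 12.7221*k^3 - 9.0772*k^2 + 24.7007*k - 3.634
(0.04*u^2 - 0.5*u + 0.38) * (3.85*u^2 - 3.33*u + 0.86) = 0.154*u^4 - 2.0582*u^3 + 3.1624*u^2 - 1.6954*u + 0.3268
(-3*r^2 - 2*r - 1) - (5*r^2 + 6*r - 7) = -8*r^2 - 8*r + 6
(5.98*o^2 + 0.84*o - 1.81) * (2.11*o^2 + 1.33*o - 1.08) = 12.6178*o^4 + 9.7258*o^3 - 9.1603*o^2 - 3.3145*o + 1.9548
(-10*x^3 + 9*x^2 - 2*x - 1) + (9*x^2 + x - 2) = -10*x^3 + 18*x^2 - x - 3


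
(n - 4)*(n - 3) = n^2 - 7*n + 12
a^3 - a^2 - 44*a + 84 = (a - 6)*(a - 2)*(a + 7)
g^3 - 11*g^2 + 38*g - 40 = (g - 5)*(g - 4)*(g - 2)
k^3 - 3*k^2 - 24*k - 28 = (k - 7)*(k + 2)^2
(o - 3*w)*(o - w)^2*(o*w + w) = o^4*w - 5*o^3*w^2 + o^3*w + 7*o^2*w^3 - 5*o^2*w^2 - 3*o*w^4 + 7*o*w^3 - 3*w^4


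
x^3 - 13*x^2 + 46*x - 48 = (x - 8)*(x - 3)*(x - 2)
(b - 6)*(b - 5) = b^2 - 11*b + 30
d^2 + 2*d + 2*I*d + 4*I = (d + 2)*(d + 2*I)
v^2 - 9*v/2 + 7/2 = (v - 7/2)*(v - 1)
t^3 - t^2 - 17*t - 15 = (t - 5)*(t + 1)*(t + 3)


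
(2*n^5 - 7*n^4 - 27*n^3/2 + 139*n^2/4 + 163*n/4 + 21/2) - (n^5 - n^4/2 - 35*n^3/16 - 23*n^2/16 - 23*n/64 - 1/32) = n^5 - 13*n^4/2 - 181*n^3/16 + 579*n^2/16 + 2631*n/64 + 337/32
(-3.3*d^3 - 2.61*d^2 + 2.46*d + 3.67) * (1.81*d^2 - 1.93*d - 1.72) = -5.973*d^5 + 1.6449*d^4 + 15.1659*d^3 + 6.3841*d^2 - 11.3143*d - 6.3124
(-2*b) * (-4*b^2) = 8*b^3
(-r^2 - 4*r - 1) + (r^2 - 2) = -4*r - 3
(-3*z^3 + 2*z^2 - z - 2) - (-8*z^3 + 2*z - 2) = 5*z^3 + 2*z^2 - 3*z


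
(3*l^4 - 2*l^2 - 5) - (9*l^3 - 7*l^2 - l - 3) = 3*l^4 - 9*l^3 + 5*l^2 + l - 2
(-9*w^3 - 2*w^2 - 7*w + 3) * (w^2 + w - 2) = -9*w^5 - 11*w^4 + 9*w^3 + 17*w - 6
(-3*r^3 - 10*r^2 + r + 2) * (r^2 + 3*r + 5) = -3*r^5 - 19*r^4 - 44*r^3 - 45*r^2 + 11*r + 10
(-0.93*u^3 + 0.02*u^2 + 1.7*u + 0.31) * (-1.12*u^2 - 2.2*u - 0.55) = 1.0416*u^5 + 2.0236*u^4 - 1.4365*u^3 - 4.0982*u^2 - 1.617*u - 0.1705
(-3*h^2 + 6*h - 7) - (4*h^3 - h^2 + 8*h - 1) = -4*h^3 - 2*h^2 - 2*h - 6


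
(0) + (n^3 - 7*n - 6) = n^3 - 7*n - 6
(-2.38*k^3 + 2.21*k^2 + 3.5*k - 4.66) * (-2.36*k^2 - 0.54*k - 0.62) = 5.6168*k^5 - 3.9304*k^4 - 7.9778*k^3 + 7.7374*k^2 + 0.3464*k + 2.8892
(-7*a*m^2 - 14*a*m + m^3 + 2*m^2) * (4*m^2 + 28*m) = -28*a*m^4 - 252*a*m^3 - 392*a*m^2 + 4*m^5 + 36*m^4 + 56*m^3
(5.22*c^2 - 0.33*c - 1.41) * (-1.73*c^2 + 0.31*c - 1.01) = -9.0306*c^4 + 2.1891*c^3 - 2.9352*c^2 - 0.1038*c + 1.4241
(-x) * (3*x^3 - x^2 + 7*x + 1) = -3*x^4 + x^3 - 7*x^2 - x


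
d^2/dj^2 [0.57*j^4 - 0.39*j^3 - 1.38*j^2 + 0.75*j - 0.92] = 6.84*j^2 - 2.34*j - 2.76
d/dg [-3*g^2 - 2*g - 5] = -6*g - 2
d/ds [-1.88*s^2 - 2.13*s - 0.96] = -3.76*s - 2.13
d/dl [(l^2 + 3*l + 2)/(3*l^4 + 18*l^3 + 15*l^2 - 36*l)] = (-2*l^5 - 15*l^4 - 44*l^3 - 63*l^2 - 20*l + 24)/(3*l^2*(l^6 + 12*l^5 + 46*l^4 + 36*l^3 - 119*l^2 - 120*l + 144))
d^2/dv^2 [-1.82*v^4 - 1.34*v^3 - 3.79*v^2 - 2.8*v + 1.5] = -21.84*v^2 - 8.04*v - 7.58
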